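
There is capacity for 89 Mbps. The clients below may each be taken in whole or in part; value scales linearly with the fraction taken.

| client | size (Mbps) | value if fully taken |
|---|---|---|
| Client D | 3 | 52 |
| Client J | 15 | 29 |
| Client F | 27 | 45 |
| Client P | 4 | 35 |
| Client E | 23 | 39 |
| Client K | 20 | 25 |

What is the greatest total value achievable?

221.25

Best value per unit of size first: Client D 52/3≈17.3, Client P 35/4≈8.75, Client J 29/15≈1.93, Client E 39/23≈1.7, Client F 45/27≈1.67, Client K 25/20≈1.25.
Client D: take in full, 3 Mbps for value 52 ; 86 left.
Take all of Client P (4 Mbps, value 35) ; 82 Mbps left.
Take all of Client J (15 Mbps, value 29) ; 67 Mbps left.
All 23 Mbps of Client E fit (value 39) ; 44 remain.
Client F: take in full, 27 Mbps for value 45 ; 17 left.
17 Mbps left: a 17/20 share of Client K gives 25×17/20 = 21.25.
Total value = 221.25.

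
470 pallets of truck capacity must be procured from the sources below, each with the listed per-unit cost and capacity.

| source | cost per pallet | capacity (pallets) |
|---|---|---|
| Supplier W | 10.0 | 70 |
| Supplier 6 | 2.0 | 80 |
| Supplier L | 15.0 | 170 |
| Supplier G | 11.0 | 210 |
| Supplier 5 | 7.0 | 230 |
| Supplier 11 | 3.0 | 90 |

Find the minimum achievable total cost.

2740

Use sources in increasing cost order.
Supplier 6 at 2.0: take all 80 pallets ; 390 still needed.
Supplier 11 (3.0): use full 90 ; 300 pallets to go.
Take 230 from Supplier 5 at 7.0 ; need 70 more.
Take 70 from Supplier W at 10.0 ; need 0 more.
Supplier G, Supplier L: unused.
Cost = 80×2.0 + 90×3.0 + 230×7.0 + 70×10.0 = 2740.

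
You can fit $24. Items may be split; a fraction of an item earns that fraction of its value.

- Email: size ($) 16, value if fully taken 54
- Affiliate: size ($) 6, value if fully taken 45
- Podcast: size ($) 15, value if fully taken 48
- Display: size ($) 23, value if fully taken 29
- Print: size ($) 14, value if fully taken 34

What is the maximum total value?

105.4

Rank by value-to-size ratio: Affiliate 45/6≈7.5, Email 54/16≈3.38, Podcast 48/15≈3.2, Print 34/14≈2.43, Display 29/23≈1.26.
Affiliate: take in full, 6 $ for value 45 — 18 left.
Email: take in full, 16 $ for value 54 — 2 left.
Only 2 $ remain; take 2/15 of Podcast for value 48×2/15 = 6.4.
Total value = 105.4.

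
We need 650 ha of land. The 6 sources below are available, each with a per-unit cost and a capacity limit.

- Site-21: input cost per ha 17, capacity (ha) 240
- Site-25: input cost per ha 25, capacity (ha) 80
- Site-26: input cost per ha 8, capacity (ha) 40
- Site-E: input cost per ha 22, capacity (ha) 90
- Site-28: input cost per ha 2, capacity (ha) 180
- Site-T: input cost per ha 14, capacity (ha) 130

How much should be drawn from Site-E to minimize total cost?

Cheapest first:
Take 180 from Site-28 at 2 — need 470 more.
Site-26 at 8: take all 40 ha — 430 still needed.
Site-T at 14: take all 130 ha — 300 still needed.
Site-21 at 17: take all 240 ha — 60 still needed.
Site-E (22): take the remaining 60 — done.
Site-25: unused.

60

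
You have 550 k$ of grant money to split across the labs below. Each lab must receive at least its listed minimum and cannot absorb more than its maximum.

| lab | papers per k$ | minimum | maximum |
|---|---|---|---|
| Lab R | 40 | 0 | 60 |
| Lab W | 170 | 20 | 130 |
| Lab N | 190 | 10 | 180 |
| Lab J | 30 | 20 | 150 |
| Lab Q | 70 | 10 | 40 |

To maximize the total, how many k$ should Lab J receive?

140

Meeting every minimum uses 0+20+10+20+10 = 60 k$, leaving 490.
Order the labs by papers per k$: Lab N 190 > Lab W 170 > Lab Q 70 > Lab R 40 > Lab J 30.
Lab N: +170 to 180 (cap) — 320 left.
Lab W: +110 to 130 (cap) — 210 left.
Lab Q: +30 to 40 (cap) — 180 left.
Give Lab R 60 more to hit its cap of 60 — 120 left.
Lab J: +120 (room for 130) → 140. Pool exhausted.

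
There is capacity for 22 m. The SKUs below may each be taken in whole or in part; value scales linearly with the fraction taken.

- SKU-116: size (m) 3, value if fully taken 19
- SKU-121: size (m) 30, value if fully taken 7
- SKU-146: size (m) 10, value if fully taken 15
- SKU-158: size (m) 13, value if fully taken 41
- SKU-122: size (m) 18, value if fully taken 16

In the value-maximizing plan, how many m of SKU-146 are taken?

Sort by value density: SKU-116 19/3≈6.33, SKU-158 41/13≈3.15, SKU-146 15/10≈1.5, SKU-122 16/18≈0.889, SKU-121 7/30≈0.233.
SKU-116: take in full, 3 m for value 19 → 19 left.
All 13 m of SKU-158 fit (value 41) → 6 remain.
6 m left: a 6/10 share of SKU-146 gives 15×6/10 = 9.

6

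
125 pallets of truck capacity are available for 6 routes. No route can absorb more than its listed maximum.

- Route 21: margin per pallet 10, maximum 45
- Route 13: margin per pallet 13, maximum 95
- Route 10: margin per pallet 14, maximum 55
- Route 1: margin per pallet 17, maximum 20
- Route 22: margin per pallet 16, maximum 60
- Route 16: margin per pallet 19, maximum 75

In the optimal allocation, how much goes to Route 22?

Rank by margin per pallet: Route 16 19 > Route 1 17 > Route 22 16 > Route 10 14 > Route 13 13 > Route 21 10.
Route 16: +75 to 75 (cap) → 50 left.
Route 1 takes 20 to reach its cap of 20 → 30 left.
Only 30 left; Route 22 takes them to reach 30.

30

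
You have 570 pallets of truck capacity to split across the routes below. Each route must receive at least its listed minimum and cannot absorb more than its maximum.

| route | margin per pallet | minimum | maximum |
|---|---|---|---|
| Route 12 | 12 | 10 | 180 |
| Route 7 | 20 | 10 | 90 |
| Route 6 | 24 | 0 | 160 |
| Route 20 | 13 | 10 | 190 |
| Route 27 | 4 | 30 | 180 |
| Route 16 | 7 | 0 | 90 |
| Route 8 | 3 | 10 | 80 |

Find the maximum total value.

9340

Meeting every minimum uses 10+10+0+10+30+0+10 = 70 pallets, leaving 500.
Highest margin per pallet first: Route 6 24 > Route 7 20 > Route 20 13 > Route 12 12 > Route 16 7 > Route 27 4 > Route 8 3.
Route 6 takes 160 more to reach its cap of 160 → 340 left.
Route 7 takes 80 more to reach its cap of 90 → 260 left.
Route 20: +180 to 190 (cap) → 80 left.
Only 80 left; Route 12 takes them to reach 90.
Total = 12×90 + 20×90 + 24×160 + 13×190 + 4×30 + 3×10 = 9340.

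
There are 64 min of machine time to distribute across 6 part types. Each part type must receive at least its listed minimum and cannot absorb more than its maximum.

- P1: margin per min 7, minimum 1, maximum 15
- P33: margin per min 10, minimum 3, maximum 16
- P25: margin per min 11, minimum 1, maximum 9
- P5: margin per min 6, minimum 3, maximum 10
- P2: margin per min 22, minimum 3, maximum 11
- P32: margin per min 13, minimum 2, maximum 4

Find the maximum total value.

Meeting every minimum uses 1+3+1+3+3+2 = 13 min, leaving 51.
Order the part types by margin per min: P2 22 > P32 13 > P25 11 > P33 10 > P1 7 > P5 6.
P2: +8 to 11 (cap) — 43 left.
P32 takes 2 more to reach its cap of 4 — 41 left.
P25 takes 8 more to reach its cap of 9 — 33 left.
P33: +13 to 16 (cap) — 20 left.
Give P1 14 more to hit its cap of 15 — 6 left.
Only 6 left; P5 takes them to reach 9.
Total = 7×15 + 10×16 + 11×9 + 6×9 + 22×11 + 13×4 = 712.

712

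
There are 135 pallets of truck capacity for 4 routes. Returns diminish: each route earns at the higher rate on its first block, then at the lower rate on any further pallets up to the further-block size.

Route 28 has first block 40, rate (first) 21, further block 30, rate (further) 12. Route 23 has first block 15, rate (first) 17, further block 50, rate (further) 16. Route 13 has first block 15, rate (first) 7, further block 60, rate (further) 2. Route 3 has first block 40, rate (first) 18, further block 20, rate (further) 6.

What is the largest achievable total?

2455

Order all 8 blocks by rate: Route 28/tier1 21 > Route 3/tier1 18 > Route 23/tier1 17 > Route 23/tier2 16 > Route 28/tier2 12 > Route 13/tier1 7 > Route 3/tier2 6 > Route 13/tier2 2.
Fill Route 28 tier1 block (40 at 21) — 95 left.
Route 3 tier1 at 18: fill all 40 — 55 left.
Route 23 tier1 at 17: fill all 15 — 40 left.
40 remain; put them into Route 23 tier2 at 16.
Total = 21×40 + 18×40 + 17×15 + 16×40 = 2455.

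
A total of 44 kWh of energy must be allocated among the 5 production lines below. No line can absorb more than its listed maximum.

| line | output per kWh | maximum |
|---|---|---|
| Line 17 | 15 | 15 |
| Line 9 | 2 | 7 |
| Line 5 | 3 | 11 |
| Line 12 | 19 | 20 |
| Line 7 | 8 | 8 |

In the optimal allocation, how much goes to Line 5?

1

Highest output per kWh first: Line 12 19 > Line 17 15 > Line 7 8 > Line 5 3 > Line 9 2.
Give Line 12 20 to hit its cap of 20 → 24 left.
Give Line 17 15 to hit its cap of 15 → 9 left.
Line 7: +8 to 8 (cap) → 1 left.
Line 5: +1 (room for 11) → 1. Pool exhausted.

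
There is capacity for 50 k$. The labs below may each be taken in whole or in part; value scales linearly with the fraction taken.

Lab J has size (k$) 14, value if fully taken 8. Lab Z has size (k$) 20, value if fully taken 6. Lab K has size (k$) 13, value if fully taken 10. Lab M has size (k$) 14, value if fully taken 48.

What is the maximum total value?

68.7

Best value per unit of size first: Lab M 48/14≈3.43, Lab K 10/13≈0.769, Lab J 8/14≈0.571, Lab Z 6/20≈0.3.
Lab M: take in full, 14 k$ for value 48 → 36 left.
Take all of Lab K (13 k$, value 10) → 23 k$ left.
Take all of Lab J (14 k$, value 8) → 9 k$ left.
Fill the last 9 k$ with part of Lab Z: 9/20 of it earns 2.7.
Total value = 68.7.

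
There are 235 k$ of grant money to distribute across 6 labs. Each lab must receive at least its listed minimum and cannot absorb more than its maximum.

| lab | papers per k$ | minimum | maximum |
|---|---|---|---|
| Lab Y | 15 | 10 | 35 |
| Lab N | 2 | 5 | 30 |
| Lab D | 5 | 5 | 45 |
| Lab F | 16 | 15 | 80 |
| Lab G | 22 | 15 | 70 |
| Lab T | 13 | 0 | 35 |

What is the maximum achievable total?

Meeting every minimum uses 10+5+5+15+15+0 = 50 k$, leaving 185.
Order the labs by papers per k$: Lab G 22 > Lab F 16 > Lab Y 15 > Lab T 13 > Lab D 5 > Lab N 2.
Lab G takes 55 more to reach its cap of 70 ; 130 left.
Lab F takes 65 more to reach its cap of 80 ; 65 left.
Lab Y takes 25 more to reach its cap of 35 ; 40 left.
Lab T takes 35 more to reach its cap of 35 ; 5 left.
Lab D: +5 (room for 40) → 10. Pool exhausted.
Total = 15×35 + 2×5 + 5×10 + 16×80 + 22×70 + 13×35 = 3860.

3860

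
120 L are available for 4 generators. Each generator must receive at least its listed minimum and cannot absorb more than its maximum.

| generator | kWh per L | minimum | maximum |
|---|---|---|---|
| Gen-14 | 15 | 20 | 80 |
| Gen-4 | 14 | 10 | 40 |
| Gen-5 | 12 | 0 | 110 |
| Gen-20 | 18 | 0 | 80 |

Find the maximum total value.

2030

Meeting every minimum uses 20+10+0+0 = 30 L, leaving 90.
Rank by kWh per L: Gen-20 18 > Gen-14 15 > Gen-4 14 > Gen-5 12.
Give Gen-20 80 more to hit its cap of 80 → 10 left.
Only 10 left; Gen-14 takes them to reach 30.
Total = 15×30 + 14×10 + 18×80 = 2030.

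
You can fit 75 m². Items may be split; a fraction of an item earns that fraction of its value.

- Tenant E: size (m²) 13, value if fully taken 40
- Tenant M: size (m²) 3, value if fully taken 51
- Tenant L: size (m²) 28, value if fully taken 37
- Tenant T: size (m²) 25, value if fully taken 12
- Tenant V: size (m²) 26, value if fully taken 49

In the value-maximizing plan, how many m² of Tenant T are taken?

5

Best value per unit of size first: Tenant M 51/3≈17, Tenant E 40/13≈3.08, Tenant V 49/26≈1.88, Tenant L 37/28≈1.32, Tenant T 12/25≈0.48.
Take all of Tenant M (3 m², value 51) ; 72 m² left.
Tenant E: take in full, 13 m² for value 40 ; 59 left.
Take all of Tenant V (26 m², value 49) ; 33 m² left.
Tenant L: take in full, 28 m² for value 37 ; 5 left.
5 m² left: a 5/25 share of Tenant T gives 12×5/25 = 2.4.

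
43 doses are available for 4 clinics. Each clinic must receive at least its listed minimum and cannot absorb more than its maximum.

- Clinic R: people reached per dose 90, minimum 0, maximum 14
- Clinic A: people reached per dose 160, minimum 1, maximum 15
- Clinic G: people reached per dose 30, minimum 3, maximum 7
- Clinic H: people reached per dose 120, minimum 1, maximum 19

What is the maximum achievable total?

5310

Meeting every minimum uses 0+1+3+1 = 5 doses, leaving 38.
Highest people reached per dose first: Clinic A 160 > Clinic H 120 > Clinic R 90 > Clinic G 30.
Clinic A takes 14 more to reach its cap of 15 ; 24 left.
Clinic H: +18 to 19 (cap) ; 6 left.
Clinic R: +6 (room for 14) → 6. Pool exhausted.
Total = 90×6 + 160×15 + 30×3 + 120×19 = 5310.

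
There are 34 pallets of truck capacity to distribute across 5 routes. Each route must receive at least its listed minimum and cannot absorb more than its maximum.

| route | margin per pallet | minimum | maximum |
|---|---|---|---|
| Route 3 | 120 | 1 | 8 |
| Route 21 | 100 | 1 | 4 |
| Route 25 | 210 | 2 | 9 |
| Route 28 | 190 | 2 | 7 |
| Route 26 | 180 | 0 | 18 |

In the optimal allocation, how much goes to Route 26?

16

Meeting every minimum uses 1+1+2+2+0 = 6 pallets, leaving 28.
Rank by margin per pallet: Route 25 210 > Route 28 190 > Route 26 180 > Route 3 120 > Route 21 100.
Give Route 25 7 more to hit its cap of 9 ; 21 left.
Route 28: +5 to 7 (cap) ; 16 left.
Route 26 has room for 18 more but only 16 remain, so it gets 16.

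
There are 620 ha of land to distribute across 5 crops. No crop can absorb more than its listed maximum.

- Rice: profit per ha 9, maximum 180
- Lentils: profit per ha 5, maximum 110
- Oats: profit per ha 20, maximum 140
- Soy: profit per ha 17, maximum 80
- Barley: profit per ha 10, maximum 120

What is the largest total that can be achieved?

7480

Rank by profit per ha: Oats 20 > Soy 17 > Barley 10 > Rice 9 > Lentils 5.
Oats: +140 to 140 (cap) — 480 left.
Give Soy 80 to hit its cap of 80 — 400 left.
Barley takes 120 to reach its cap of 120 — 280 left.
Rice: +180 to 180 (cap) — 100 left.
Only 100 left; Lentils takes them to reach 100.
Total = 9×180 + 5×100 + 20×140 + 17×80 + 10×120 = 7480.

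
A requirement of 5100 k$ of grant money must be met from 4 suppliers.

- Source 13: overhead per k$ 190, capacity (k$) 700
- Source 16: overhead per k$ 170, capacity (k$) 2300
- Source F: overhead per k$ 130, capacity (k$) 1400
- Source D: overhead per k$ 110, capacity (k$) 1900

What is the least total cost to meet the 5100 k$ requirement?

Cheapest first:
Take 1900 from Source D at 110 → need 3200 more.
Source F at 130: take all 1400 k$ → 1800 still needed.
Source 16 (170): take the remaining 1800 → done.
Source 13: unused.
Cost = 1900×110 + 1400×130 + 1800×170 = 697000.

697000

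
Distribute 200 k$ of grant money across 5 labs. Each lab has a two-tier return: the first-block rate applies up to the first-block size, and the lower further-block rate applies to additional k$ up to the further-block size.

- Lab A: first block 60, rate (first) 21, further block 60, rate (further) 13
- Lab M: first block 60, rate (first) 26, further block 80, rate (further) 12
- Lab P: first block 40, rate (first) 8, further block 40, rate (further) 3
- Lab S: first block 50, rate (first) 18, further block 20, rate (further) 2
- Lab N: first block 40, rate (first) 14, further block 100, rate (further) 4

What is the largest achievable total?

4140

Rank every tier by rate: Lab M/first 26 > Lab A/first 21 > Lab S/first 18 > Lab N/first 14 > Lab A/second 13 > Lab M/second 12 > Lab P/first 8 > Lab N/second 4 > Lab P/second 3 > Lab S/second 2.
Lab M/first (26): +60 → 140 left.
Lab A first at 21: fill all 60 → 80 left.
Lab S/first (18): +50 → 30 left.
30 remain; put them into Lab N first at 14.
Total = 26×60 + 21×60 + 18×50 + 14×30 = 4140.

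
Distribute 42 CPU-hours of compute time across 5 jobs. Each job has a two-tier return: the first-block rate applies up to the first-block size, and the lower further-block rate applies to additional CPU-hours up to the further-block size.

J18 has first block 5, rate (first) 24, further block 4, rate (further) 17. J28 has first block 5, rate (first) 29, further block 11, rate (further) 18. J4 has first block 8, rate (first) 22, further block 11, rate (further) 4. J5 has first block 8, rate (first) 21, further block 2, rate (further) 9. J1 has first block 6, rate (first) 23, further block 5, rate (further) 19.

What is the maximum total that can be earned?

Rank every tier by rate: J28/T1 29 > J18/T1 24 > J1/T1 23 > J4/T1 22 > J5/T1 21 > J1/T2 19 > J28/T2 18 > J18/T2 17 > J5/T2 9 > J4/T2 4.
Fill J28 T1 block (5 at 29) ; 37 left.
Fill J18 T1 block (5 at 24) ; 32 left.
J1 T1 at 23: fill all 6 ; 26 left.
J4 T1 at 22: fill all 8 ; 18 left.
Fill J5 T1 block (8 at 21) ; 10 left.
J1 T2 at 19: fill all 5 ; 5 left.
J28 T2 at 18: only 5 left, fill 5.
Total = 29×5 + 24×5 + 23×6 + 22×8 + 21×8 + 19×5 + 18×5 = 932.

932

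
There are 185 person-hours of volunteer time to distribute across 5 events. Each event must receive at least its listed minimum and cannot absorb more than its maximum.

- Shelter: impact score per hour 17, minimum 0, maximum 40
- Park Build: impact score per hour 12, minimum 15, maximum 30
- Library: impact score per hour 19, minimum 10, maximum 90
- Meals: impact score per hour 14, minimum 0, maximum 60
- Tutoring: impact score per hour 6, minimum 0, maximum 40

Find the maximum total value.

3130

Meeting every minimum uses 0+15+10+0+0 = 25 person-hours, leaving 160.
Order the events by impact score per hour: Library 19 > Shelter 17 > Meals 14 > Park Build 12 > Tutoring 6.
Give Library 80 more to hit its cap of 90 ; 80 left.
Give Shelter 40 more to hit its cap of 40 ; 40 left.
Only 40 left; Meals takes them to reach 40.
Total = 17×40 + 12×15 + 19×90 + 14×40 = 3130.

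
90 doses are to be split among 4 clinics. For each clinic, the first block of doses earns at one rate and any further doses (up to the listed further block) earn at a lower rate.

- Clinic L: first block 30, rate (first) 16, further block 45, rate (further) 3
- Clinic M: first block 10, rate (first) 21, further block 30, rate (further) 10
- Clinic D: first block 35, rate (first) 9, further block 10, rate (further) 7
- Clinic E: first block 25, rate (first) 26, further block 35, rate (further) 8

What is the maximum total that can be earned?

1590

Order all 8 blocks by rate: Clinic E/T1 26 > Clinic M/T1 21 > Clinic L/T1 16 > Clinic M/T2 10 > Clinic D/T1 9 > Clinic E/T2 8 > Clinic D/T2 7 > Clinic L/T2 3.
Clinic E T1 at 26: fill all 25 — 65 left.
Clinic M/T1 (21): +10 — 55 left.
Fill Clinic L T1 block (30 at 16) — 25 left.
25 remain; put them into Clinic M T2 at 10.
Total = 26×25 + 21×10 + 16×30 + 10×25 = 1590.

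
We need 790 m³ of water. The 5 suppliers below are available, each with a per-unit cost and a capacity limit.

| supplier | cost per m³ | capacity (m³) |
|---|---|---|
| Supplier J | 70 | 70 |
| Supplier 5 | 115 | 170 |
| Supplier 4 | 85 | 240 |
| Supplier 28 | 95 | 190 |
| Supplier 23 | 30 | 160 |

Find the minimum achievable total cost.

63100

Fill from the cheapest supplier first.
Supplier 23 at 30: take all 160 m³ → 630 still needed.
Take 70 from Supplier J at 70 → need 560 more.
Supplier 4 (85): use full 240 → 320 m³ to go.
Supplier 28 at 95: take all 190 m³ → 130 still needed.
Supplier 5 at 115: take 130 of its 170 → requirement met.
Cost = 160×30 + 70×70 + 240×85 + 190×95 + 130×115 = 63100.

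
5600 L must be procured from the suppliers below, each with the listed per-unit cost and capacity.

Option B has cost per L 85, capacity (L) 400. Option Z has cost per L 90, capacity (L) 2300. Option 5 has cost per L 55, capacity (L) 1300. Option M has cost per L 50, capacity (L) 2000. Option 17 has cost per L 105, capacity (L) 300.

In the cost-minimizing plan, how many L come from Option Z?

Use suppliers in increasing cost order.
Option M at 50: take all 2000 L — 3600 still needed.
Option 5 (55): use full 1300 — 2300 L to go.
Option B (85): use full 400 — 1900 L to go.
Take 1900 from Option Z at 90 to finish.
Option 17: unused.

1900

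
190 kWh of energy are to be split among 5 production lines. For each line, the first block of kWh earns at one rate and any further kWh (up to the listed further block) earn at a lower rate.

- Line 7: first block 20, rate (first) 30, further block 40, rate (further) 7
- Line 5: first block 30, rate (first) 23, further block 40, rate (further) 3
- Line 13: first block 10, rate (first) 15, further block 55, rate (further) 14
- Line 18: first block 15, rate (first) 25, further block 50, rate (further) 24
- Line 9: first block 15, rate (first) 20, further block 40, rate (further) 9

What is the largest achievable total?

4015

Rank every tier by rate: Line 7/first 30 > Line 18/first 25 > Line 18/second 24 > Line 5/first 23 > Line 9/first 20 > Line 13/first 15 > Line 13/second 14 > Line 9/second 9 > Line 7/second 7 > Line 5/second 3.
Fill Line 7 first block (20 at 30) ; 170 left.
Fill Line 18 first block (15 at 25) ; 155 left.
Fill Line 18 second block (50 at 24) ; 105 left.
Line 5 first at 23: fill all 30 ; 75 left.
Fill Line 9 first block (15 at 20) ; 60 left.
Line 13 first at 15: fill all 10 ; 50 left.
Line 13 second at 14: only 50 left, fill 50.
Total = 30×20 + 25×15 + 24×50 + 23×30 + 20×15 + 15×10 + 14×50 = 4015.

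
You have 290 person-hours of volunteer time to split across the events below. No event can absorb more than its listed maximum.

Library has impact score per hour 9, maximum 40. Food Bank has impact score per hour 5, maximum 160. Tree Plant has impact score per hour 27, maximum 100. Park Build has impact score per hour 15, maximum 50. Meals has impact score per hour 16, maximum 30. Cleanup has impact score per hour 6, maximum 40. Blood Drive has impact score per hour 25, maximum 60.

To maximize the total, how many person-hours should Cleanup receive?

Highest impact score per hour first: Tree Plant 27 > Blood Drive 25 > Meals 16 > Park Build 15 > Library 9 > Cleanup 6 > Food Bank 5.
Give Tree Plant 100 to hit its cap of 100 — 190 left.
Blood Drive: +60 to 60 (cap) — 130 left.
Give Meals 30 to hit its cap of 30 — 100 left.
Give Park Build 50 to hit its cap of 50 — 50 left.
Give Library 40 to hit its cap of 40 — 10 left.
Cleanup has room for 40 but only 10 remain, so it gets 10.

10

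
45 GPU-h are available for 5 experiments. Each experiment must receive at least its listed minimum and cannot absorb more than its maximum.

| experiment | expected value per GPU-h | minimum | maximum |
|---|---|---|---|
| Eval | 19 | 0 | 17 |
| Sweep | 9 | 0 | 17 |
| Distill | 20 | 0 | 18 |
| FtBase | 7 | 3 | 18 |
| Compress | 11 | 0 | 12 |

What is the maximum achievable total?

Meeting every minimum uses 0+0+0+3+0 = 3 GPU-h, leaving 42.
Order the experiments by expected value per GPU-h: Distill 20 > Eval 19 > Compress 11 > Sweep 9 > FtBase 7.
Give Distill 18 more to hit its cap of 18 — 24 left.
Eval takes 17 more to reach its cap of 17 — 7 left.
Only 7 left; Compress takes them to reach 7.
Total = 19×17 + 20×18 + 7×3 + 11×7 = 781.

781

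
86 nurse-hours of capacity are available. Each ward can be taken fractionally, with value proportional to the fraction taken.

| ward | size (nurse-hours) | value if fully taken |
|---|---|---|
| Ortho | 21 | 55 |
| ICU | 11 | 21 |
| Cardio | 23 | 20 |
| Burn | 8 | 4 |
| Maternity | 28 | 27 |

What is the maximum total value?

124.5

Rank by value-to-size ratio: Ortho 55/21≈2.62, ICU 21/11≈1.91, Maternity 27/28≈0.964, Cardio 20/23≈0.87, Burn 4/8≈0.5.
Take all of Ortho (21 nurse-hours, value 55) ; 65 nurse-hours left.
Take all of ICU (11 nurse-hours, value 21) ; 54 nurse-hours left.
Maternity: take in full, 28 nurse-hours for value 27 ; 26 left.
Cardio: take in full, 23 nurse-hours for value 20 ; 3 left.
3 nurse-hours left: a 3/8 share of Burn gives 4×3/8 = 1.5.
Total value = 124.5.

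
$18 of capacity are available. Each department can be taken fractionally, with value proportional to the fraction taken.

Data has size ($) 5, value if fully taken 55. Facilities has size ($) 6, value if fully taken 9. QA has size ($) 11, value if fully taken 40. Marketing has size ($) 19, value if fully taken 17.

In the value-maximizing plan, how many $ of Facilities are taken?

2

Rank by value-to-size ratio: Data 55/5≈11, QA 40/11≈3.64, Facilities 9/6≈1.5, Marketing 17/19≈0.895.
All 5 $ of Data fit (value 55) — 13 remain.
QA: take in full, 11 $ for value 40 — 2 left.
Only 2 $ remain; take 2/6 of Facilities for value 9×2/6 = 3.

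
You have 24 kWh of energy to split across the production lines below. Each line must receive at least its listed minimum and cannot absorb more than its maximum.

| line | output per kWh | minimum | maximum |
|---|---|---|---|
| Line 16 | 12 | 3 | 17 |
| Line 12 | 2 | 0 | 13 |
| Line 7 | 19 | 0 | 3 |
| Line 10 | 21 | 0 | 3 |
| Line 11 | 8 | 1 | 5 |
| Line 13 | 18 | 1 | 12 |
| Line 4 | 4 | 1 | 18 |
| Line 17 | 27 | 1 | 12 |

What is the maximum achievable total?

Meeting every minimum uses 3+0+0+0+1+1+1+1 = 7 kWh, leaving 17.
Rank by output per kWh: Line 17 27 > Line 10 21 > Line 7 19 > Line 13 18 > Line 16 12 > Line 11 8 > Line 4 4 > Line 12 2.
Line 17: +11 to 12 (cap) ; 6 left.
Line 10 takes 3 more to reach its cap of 3 ; 3 left.
Line 7: +3 to 3 (cap) ; 0 left.
Total = 12×3 + 19×3 + 21×3 + 8×1 + 18×1 + 4×1 + 27×12 = 510.

510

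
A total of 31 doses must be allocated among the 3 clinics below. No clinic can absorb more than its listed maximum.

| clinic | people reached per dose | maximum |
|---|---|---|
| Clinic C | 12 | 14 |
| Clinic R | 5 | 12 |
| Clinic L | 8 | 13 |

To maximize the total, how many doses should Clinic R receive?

Rank by people reached per dose: Clinic C 12 > Clinic L 8 > Clinic R 5.
Give Clinic C 14 to hit its cap of 14 — 17 left.
Clinic L: +13 to 13 (cap) — 4 left.
Only 4 left; Clinic R takes them to reach 4.

4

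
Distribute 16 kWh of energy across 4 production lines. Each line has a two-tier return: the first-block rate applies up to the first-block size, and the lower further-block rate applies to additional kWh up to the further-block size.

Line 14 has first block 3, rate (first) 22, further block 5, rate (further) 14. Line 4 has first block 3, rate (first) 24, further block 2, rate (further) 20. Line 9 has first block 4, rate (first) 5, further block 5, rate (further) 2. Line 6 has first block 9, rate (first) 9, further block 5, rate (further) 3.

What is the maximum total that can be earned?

275

Treat each block as its own option and order by rate: Line 4/T1 24 > Line 14/T1 22 > Line 4/T2 20 > Line 14/T2 14 > Line 6/T1 9 > Line 9/T1 5 > Line 6/T2 3 > Line 9/T2 2.
Line 4 T1 at 24: fill all 3 → 13 left.
Line 14 T1 at 22: fill all 3 → 10 left.
Fill Line 4 T2 block (2 at 20) → 8 left.
Line 14 T2 at 14: fill all 5 → 3 left.
3 remain; put them into Line 6 T1 at 9.
Total = 24×3 + 22×3 + 20×2 + 14×5 + 9×3 = 275.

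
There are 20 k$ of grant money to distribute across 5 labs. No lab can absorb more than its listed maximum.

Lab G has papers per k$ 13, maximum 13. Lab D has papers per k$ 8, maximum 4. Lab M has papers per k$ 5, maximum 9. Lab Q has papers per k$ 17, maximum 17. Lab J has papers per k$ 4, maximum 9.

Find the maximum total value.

Rank by papers per k$: Lab Q 17 > Lab G 13 > Lab D 8 > Lab M 5 > Lab J 4.
Give Lab Q 17 to hit its cap of 17 ; 3 left.
Lab G: +3 (room for 13) → 3. Pool exhausted.
Total = 13×3 + 17×17 = 328.

328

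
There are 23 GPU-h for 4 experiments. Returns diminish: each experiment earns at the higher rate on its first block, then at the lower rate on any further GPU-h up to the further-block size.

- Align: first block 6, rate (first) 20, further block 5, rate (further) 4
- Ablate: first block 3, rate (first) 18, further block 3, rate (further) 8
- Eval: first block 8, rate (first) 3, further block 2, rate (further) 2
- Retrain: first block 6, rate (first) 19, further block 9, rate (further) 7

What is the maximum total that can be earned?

Order all 8 blocks by rate: Align/tier1 20 > Retrain/tier1 19 > Ablate/tier1 18 > Ablate/tier2 8 > Retrain/tier2 7 > Align/tier2 4 > Eval/tier1 3 > Eval/tier2 2.
Align tier1 at 20: fill all 6 ; 17 left.
Retrain/tier1 (19): +6 ; 11 left.
Ablate tier1 at 18: fill all 3 ; 8 left.
Ablate/tier2 (8): +3 ; 5 left.
Retrain/tier2: +5 of 9 at 7; pool empty.
Total = 20×6 + 19×6 + 18×3 + 8×3 + 7×5 = 347.

347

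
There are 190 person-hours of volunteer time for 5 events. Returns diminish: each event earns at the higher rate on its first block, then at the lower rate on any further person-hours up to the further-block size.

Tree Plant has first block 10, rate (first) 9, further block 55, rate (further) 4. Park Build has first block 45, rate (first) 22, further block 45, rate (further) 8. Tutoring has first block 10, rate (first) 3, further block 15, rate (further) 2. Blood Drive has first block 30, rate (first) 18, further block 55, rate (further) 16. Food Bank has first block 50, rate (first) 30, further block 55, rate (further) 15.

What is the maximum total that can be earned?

Rank every tier by rate: Food Bank/tier1 30 > Park Build/tier1 22 > Blood Drive/tier1 18 > Blood Drive/tier2 16 > Food Bank/tier2 15 > Tree Plant/tier1 9 > Park Build/tier2 8 > Tree Plant/tier2 4 > Tutoring/tier1 3 > Tutoring/tier2 2.
Food Bank tier1 at 30: fill all 50 ; 140 left.
Fill Park Build tier1 block (45 at 22) ; 95 left.
Fill Blood Drive tier1 block (30 at 18) ; 65 left.
Blood Drive/tier2 (16): +55 ; 10 left.
Food Bank/tier2: +10 of 55 at 15; pool empty.
Total = 30×50 + 22×45 + 18×30 + 16×55 + 15×10 = 4060.

4060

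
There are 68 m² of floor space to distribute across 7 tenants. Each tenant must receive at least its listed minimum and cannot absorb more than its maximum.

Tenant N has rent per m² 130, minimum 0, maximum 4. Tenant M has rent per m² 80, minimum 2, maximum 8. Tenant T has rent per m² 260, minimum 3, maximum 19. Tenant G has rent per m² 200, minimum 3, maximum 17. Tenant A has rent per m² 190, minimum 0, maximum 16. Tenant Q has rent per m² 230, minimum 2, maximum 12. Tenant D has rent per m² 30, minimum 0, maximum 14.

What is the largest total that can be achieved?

14560

Meeting every minimum uses 0+2+3+3+0+2+0 = 10 m², leaving 58.
Highest rent per m² first: Tenant T 260 > Tenant Q 230 > Tenant G 200 > Tenant A 190 > Tenant N 130 > Tenant M 80 > Tenant D 30.
Tenant T takes 16 more to reach its cap of 19 ; 42 left.
Give Tenant Q 10 more to hit its cap of 12 ; 32 left.
Give Tenant G 14 more to hit its cap of 17 ; 18 left.
Tenant A: +16 to 16 (cap) ; 2 left.
Only 2 left; Tenant N takes them to reach 2.
Total = 130×2 + 80×2 + 260×19 + 200×17 + 190×16 + 230×12 = 14560.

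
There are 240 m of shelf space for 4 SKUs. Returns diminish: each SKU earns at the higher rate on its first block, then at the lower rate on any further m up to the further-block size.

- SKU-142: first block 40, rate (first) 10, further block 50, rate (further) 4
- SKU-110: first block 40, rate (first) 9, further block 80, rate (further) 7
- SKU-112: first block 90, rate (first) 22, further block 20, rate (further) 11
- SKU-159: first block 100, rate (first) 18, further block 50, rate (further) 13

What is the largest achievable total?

4430

Order all 8 blocks by rate: SKU-112/first 22 > SKU-159/first 18 > SKU-159/second 13 > SKU-112/second 11 > SKU-142/first 10 > SKU-110/first 9 > SKU-110/second 7 > SKU-142/second 4.
SKU-112/first (22): +90 — 150 left.
SKU-159 first at 18: fill all 100 — 50 left.
Fill SKU-159 second block (50 at 13) — 0 left.
Total = 22×90 + 18×100 + 13×50 = 4430.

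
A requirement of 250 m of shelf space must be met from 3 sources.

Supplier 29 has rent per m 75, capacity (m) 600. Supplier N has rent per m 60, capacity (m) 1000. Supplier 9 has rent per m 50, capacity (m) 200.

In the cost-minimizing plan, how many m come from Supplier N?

50

Cheapest first:
Supplier 9 (50): use full 200 — 50 m to go.
Supplier N (60): take the remaining 50 — done.
Supplier 29: unused.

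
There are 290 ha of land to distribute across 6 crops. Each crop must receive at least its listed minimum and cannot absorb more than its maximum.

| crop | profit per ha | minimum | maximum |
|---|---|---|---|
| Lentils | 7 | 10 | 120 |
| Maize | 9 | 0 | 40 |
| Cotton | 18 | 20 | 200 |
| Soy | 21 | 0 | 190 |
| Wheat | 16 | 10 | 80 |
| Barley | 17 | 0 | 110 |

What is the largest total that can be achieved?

Meeting every minimum uses 10+0+20+0+10+0 = 40 ha, leaving 250.
Order the crops by profit per ha: Soy 21 > Cotton 18 > Barley 17 > Wheat 16 > Maize 9 > Lentils 7.
Soy: +190 to 190 (cap) → 60 left.
Cotton has room for 180 more but only 60 remain, so it gets 80.
Total = 7×10 + 18×80 + 21×190 + 16×10 = 5660.

5660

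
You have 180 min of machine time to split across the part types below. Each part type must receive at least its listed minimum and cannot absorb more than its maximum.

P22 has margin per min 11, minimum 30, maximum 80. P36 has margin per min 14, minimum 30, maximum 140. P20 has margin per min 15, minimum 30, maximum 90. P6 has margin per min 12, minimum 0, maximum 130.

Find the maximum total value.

Meeting every minimum uses 30+30+30+0 = 90 min, leaving 90.
Order the part types by margin per min: P20 15 > P36 14 > P6 12 > P22 11.
P20: +60 to 90 (cap) — 30 left.
Only 30 left; P36 takes them to reach 60.
Total = 11×30 + 14×60 + 15×90 = 2520.

2520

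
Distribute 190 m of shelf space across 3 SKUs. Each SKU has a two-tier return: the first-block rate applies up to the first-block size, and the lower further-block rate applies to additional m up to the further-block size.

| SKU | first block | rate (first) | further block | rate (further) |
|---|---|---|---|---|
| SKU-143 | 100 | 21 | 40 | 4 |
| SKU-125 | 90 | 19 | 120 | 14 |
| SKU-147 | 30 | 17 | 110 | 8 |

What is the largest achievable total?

3810

Treat each block as its own option and order by rate: SKU-143/first 21 > SKU-125/first 19 > SKU-147/first 17 > SKU-125/second 14 > SKU-147/second 8 > SKU-143/second 4.
Fill SKU-143 first block (100 at 21) ; 90 left.
SKU-125/first (19): +90 ; 0 left.
Total = 21×100 + 19×90 = 3810.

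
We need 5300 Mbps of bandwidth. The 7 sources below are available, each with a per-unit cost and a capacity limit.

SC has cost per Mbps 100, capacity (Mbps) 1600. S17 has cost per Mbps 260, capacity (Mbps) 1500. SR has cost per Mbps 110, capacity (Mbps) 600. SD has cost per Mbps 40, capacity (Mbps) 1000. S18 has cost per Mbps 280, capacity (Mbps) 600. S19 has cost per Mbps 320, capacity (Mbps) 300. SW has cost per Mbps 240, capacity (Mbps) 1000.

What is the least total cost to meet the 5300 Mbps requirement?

792000

Cheapest first:
Take 1000 from SD at 40 ; need 4300 more.
SC at 100: take all 1600 Mbps ; 2700 still needed.
Take 600 from SR at 110 ; need 2100 more.
SW (240): use full 1000 ; 1100 Mbps to go.
Take 1100 from S17 at 260 to finish.
S18, S19: unused.
Cost = 1000×40 + 1600×100 + 600×110 + 1000×240 + 1100×260 = 792000.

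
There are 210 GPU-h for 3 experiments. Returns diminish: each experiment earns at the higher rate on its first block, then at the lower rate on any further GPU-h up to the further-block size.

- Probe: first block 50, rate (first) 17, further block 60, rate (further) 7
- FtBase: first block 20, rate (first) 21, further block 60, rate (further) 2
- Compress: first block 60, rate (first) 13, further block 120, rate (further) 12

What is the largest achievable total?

3010

Rank every tier by rate: FtBase/first 21 > Probe/first 17 > Compress/first 13 > Compress/second 12 > Probe/second 7 > FtBase/second 2.
FtBase first at 21: fill all 20 ; 190 left.
Probe first at 17: fill all 50 ; 140 left.
Compress/first (13): +60 ; 80 left.
Compress second at 12: only 80 left, fill 80.
Total = 21×20 + 17×50 + 13×60 + 12×80 = 3010.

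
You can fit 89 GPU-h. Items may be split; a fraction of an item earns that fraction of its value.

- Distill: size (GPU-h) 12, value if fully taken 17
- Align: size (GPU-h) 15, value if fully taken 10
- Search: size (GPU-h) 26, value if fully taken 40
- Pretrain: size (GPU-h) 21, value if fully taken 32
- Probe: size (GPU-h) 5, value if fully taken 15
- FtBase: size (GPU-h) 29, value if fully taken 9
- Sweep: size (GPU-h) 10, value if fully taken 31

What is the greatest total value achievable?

Sort by value density: Sweep 31/10≈3.1, Probe 15/5≈3, Search 40/26≈1.54, Pretrain 32/21≈1.52, Distill 17/12≈1.42, Align 10/15≈0.667, FtBase 9/29≈0.31.
All 10 GPU-h of Sweep fit (value 31) — 79 remain.
Take all of Probe (5 GPU-h, value 15) — 74 GPU-h left.
Search: take in full, 26 GPU-h for value 40 — 48 left.
Pretrain: take in full, 21 GPU-h for value 32 — 27 left.
All 12 GPU-h of Distill fit (value 17) — 15 remain.
Take all of Align (15 GPU-h, value 10) — 0 GPU-h left.
Total value = 145.

145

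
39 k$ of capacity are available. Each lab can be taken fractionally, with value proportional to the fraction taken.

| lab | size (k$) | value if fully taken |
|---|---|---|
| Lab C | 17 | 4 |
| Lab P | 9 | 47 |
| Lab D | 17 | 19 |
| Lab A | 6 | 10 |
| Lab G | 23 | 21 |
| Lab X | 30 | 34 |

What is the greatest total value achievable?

84.2

Best value per unit of size first: Lab P 47/9≈5.22, Lab A 10/6≈1.67, Lab X 34/30≈1.13, Lab D 19/17≈1.12, Lab G 21/23≈0.913, Lab C 4/17≈0.235.
All 9 k$ of Lab P fit (value 47) → 30 remain.
All 6 k$ of Lab A fit (value 10) → 24 remain.
Fill the last 24 k$ with part of Lab X: 24/30 of it earns 27.2.
Total value = 84.2.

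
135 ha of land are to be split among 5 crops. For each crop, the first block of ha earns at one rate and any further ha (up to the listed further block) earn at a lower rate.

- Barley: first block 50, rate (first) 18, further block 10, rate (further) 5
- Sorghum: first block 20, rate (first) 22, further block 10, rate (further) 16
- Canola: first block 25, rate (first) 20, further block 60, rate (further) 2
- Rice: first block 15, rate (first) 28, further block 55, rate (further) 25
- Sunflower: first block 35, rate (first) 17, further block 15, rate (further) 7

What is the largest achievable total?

3095

Order all 10 blocks by rate: Rice/first 28 > Rice/second 25 > Sorghum/first 22 > Canola/first 20 > Barley/first 18 > Sunflower/first 17 > Sorghum/second 16 > Sunflower/second 7 > Barley/second 5 > Canola/second 2.
Fill Rice first block (15 at 28) — 120 left.
Rice second at 25: fill all 55 — 65 left.
Fill Sorghum first block (20 at 22) — 45 left.
Canola first at 20: fill all 25 — 20 left.
20 remain; put them into Barley first at 18.
Total = 28×15 + 25×55 + 22×20 + 20×25 + 18×20 = 3095.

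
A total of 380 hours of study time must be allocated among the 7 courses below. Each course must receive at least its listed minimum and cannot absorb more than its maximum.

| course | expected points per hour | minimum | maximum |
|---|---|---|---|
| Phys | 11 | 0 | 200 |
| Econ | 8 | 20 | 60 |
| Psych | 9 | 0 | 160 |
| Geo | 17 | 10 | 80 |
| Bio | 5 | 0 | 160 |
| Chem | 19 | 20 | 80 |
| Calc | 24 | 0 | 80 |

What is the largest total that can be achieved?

Meeting every minimum uses 0+20+0+10+0+20+0 = 50 hours, leaving 330.
Highest expected points per hour first: Calc 24 > Chem 19 > Geo 17 > Phys 11 > Psych 9 > Econ 8 > Bio 5.
Calc takes 80 more to reach its cap of 80 → 250 left.
Chem takes 60 more to reach its cap of 80 → 190 left.
Geo: +70 to 80 (cap) → 120 left.
Phys: +120 (room for 200) → 120. Pool exhausted.
Total = 11×120 + 8×20 + 17×80 + 19×80 + 24×80 = 6280.

6280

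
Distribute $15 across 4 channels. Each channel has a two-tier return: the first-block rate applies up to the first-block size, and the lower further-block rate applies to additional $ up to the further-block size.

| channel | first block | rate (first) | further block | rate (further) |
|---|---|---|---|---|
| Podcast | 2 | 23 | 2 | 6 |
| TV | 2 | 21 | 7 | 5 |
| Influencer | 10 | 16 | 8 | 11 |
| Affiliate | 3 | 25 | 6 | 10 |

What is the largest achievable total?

291

Order all 8 blocks by rate: Affiliate/tier1 25 > Podcast/tier1 23 > TV/tier1 21 > Influencer/tier1 16 > Influencer/tier2 11 > Affiliate/tier2 10 > Podcast/tier2 6 > TV/tier2 5.
Fill Affiliate tier1 block (3 at 25) ; 12 left.
Podcast/tier1 (23): +2 ; 10 left.
TV/tier1 (21): +2 ; 8 left.
Influencer/tier1: +8 of 10 at 16; pool empty.
Total = 25×3 + 23×2 + 21×2 + 16×8 = 291.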